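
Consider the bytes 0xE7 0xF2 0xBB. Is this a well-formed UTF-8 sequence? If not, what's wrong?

Leading byte 0xE7 = 11100111 → 3-byte form.
Byte 2 is 0xF2 = 11110010, which is not 10xxxxxx — expected a continuation byte.

invalid (non-continuation byte where continuation expected)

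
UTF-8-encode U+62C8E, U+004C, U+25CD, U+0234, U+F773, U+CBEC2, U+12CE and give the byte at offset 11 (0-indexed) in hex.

0x9D

U+62C8E → 4-byte form F1 A2 B2 8E at offsets 0–3.
U+004C → 1-byte form 4C at offsets 4–4.
U+25CD → 3-byte form E2 97 8D at offsets 5–7.
U+0234 → 2-byte form C8 B4 at offsets 8–9.
U+F773 → 3-byte form EF 9D B3 at offsets 10–12.
Offset 11 falls in char 5's range; it's byte 2 of EF 9D B3 = 0x9D.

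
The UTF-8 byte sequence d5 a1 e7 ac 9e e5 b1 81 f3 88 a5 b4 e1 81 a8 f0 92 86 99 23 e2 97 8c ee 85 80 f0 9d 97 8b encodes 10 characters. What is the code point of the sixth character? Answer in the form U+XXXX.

U+12199

Offset 0: leading byte 0xD5 = 11010101 → 2-byte char #1 = D5 A1.
Offset 2: leading byte 0xE7 = 11100111 → 3-byte char #2 = E7 AC 9E.
Offset 5: leading byte 0xE5 = 11100101 → 3-byte char #3 = E5 B1 81.
Offset 8: leading byte 0xF3 = 11110011 → 4-byte char #4 = F3 88 A5 B4.
Offset 12: leading byte 0xE1 = 11100001 → 3-byte char #5 = E1 81 A8.
Offset 15: leading byte 0xF0 = 11110000 → 4-byte char #6 = F0 92 86 99.
Leading byte 0xF0 = 11110000 matches 11110xxx → 4-byte sequence.
Byte 1: 0xF0 = 11110000, payload 000 (3 bits).
Byte 2: 0x92 = 10010010 (10xxxxxx ✓), payload 010010.
Byte 3: 0x86 = 10000110 (10xxxxxx ✓), payload 000110.
Byte 4: 0x99 = 10011001 (10xxxxxx ✓), payload 011001.
Concatenate: 000010010000110011001 = 0x12199 (21 bits → U+12199).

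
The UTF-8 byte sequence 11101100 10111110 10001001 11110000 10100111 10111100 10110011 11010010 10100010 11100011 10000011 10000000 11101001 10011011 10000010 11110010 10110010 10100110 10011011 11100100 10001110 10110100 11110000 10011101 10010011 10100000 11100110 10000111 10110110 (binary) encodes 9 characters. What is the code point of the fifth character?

U+96C2

Offset 0: leading byte 0xEC = 11101100 → 3-byte char #1 = EC BE 89.
Offset 3: leading byte 0xF0 = 11110000 → 4-byte char #2 = F0 A7 BC B3.
Offset 7: leading byte 0xD2 = 11010010 → 2-byte char #3 = D2 A2.
Offset 9: leading byte 0xE3 = 11100011 → 3-byte char #4 = E3 83 80.
Offset 12: leading byte 0xE9 = 11101001 → 3-byte char #5 = E9 9B 82.
Leading byte 0xE9 = 11101001 matches 1110xxxx → 3-byte sequence.
Byte 1: 0xE9 = 11101001, payload 1001 (4 bits).
Byte 2: 0x9B = 10011011 (10xxxxxx ✓), payload 011011.
Byte 3: 0x82 = 10000010 (10xxxxxx ✓), payload 000010.
Concatenate: 1001011011000010 = 0x96C2 (16 bits → U+96C2).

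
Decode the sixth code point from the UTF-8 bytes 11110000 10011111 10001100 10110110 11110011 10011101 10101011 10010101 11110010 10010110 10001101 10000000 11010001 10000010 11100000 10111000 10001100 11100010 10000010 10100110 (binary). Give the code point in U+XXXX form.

Offset 0: leading byte 0xF0 = 11110000 → 4-byte char #1 = F0 9F 8C B6.
Offset 4: leading byte 0xF3 = 11110011 → 4-byte char #2 = F3 9D AB 95.
Offset 8: leading byte 0xF2 = 11110010 → 4-byte char #3 = F2 96 8D 80.
Offset 12: leading byte 0xD1 = 11010001 → 2-byte char #4 = D1 82.
Offset 14: leading byte 0xE0 = 11100000 → 3-byte char #5 = E0 B8 8C.
Offset 17: leading byte 0xE2 = 11100010 → 3-byte char #6 = E2 82 A6.
Leading byte 0xE2 = 11100010 matches 1110xxxx → 3-byte sequence.
Byte 1: 0xE2 = 11100010, payload 0010 (4 bits).
Byte 2: 0x82 = 10000010 (10xxxxxx ✓), payload 000010.
Byte 3: 0xA6 = 10100110 (10xxxxxx ✓), payload 100110.
Concatenate: 0010000010100110 = 0x20A6 (16 bits → U+20A6).

U+20A6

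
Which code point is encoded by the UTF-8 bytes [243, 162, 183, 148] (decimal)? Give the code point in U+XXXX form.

U+E2DD4

Leading byte 0xF3 = 11110011 matches 11110xxx → 4-byte sequence.
Byte 1: 0xF3 = 11110011, payload 011 (3 bits).
Byte 2: 0xA2 = 10100010 (10xxxxxx ✓), payload 100010.
Byte 3: 0xB7 = 10110111 (10xxxxxx ✓), payload 110111.
Byte 4: 0x94 = 10010100 (10xxxxxx ✓), payload 010100.
Concatenate: 011100010110111010100 = 0xE2DD4 (21 bits → U+E2DD4).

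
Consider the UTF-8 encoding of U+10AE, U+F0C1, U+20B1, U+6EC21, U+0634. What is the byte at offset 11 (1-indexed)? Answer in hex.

1-indexed offset 11 is 0-indexed offset 10.
U+10AE → 3-byte form E1 82 AE at offsets 0–2.
U+F0C1 → 3-byte form EF 83 81 at offsets 3–5.
U+20B1 → 3-byte form E2 82 B1 at offsets 6–8.
U+6EC21 → 4-byte form F1 AE B0 A1 at offsets 9–12.
Offset 10 falls in char 4's range; it's byte 2 of F1 AE B0 A1 = 0xAE.

0xAE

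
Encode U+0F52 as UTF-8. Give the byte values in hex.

E0 BD 92

U+0F52 = 0xF52 = 3922 decimal. In range U+0800–U+FFFF → 3-byte form: 1110xxxx 10xxxxxx 10xxxxxx.
Binary (16 bits): 0000111101010010.
Split 4+6+6: 0000 | 111101 | 010010.
Byte 1: 11100000 = 0xE0.
Byte 2: 10111101 = 0xBD.
Byte 3: 10010010 = 0x92.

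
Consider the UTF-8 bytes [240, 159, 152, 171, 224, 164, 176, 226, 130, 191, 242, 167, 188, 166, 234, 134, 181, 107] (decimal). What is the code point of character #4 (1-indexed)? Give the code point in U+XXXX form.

U+A7F26

Offset 0: leading byte 0xF0 = 11110000 → 4-byte char #1 = F0 9F 98 AB.
Offset 4: leading byte 0xE0 = 11100000 → 3-byte char #2 = E0 A4 B0.
Offset 7: leading byte 0xE2 = 11100010 → 3-byte char #3 = E2 82 BF.
Offset 10: leading byte 0xF2 = 11110010 → 4-byte char #4 = F2 A7 BC A6.
Leading byte 0xF2 = 11110010 matches 11110xxx → 4-byte sequence.
Byte 1: 0xF2 = 11110010, payload 010 (3 bits).
Byte 2: 0xA7 = 10100111 (10xxxxxx ✓), payload 100111.
Byte 3: 0xBC = 10111100 (10xxxxxx ✓), payload 111100.
Byte 4: 0xA6 = 10100110 (10xxxxxx ✓), payload 100110.
Concatenate: 010100111111100100110 = 0xA7F26 (21 bits → U+A7F26).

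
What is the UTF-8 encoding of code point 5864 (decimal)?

U+16E8 = 0x16E8 = 5864 decimal. In range U+0800–U+FFFF → 3-byte form: 1110xxxx 10xxxxxx 10xxxxxx.
Binary (16 bits): 0001011011101000.
Split 4+6+6: 0001 | 011011 | 101000.
Byte 1: 11100001 = 0xE1.
Byte 2: 10011011 = 0x9B.
Byte 3: 10101000 = 0xA8.

E1 9B A8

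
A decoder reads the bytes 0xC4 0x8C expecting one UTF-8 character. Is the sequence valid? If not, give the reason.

valid

Leading byte 0xC4 = 11000100 → 2-byte form.
Continuation bytes 0x8C=10001100 all match 10xxxxxx.
Decoded value 0x10C is ≥ 0x80 (shortest form) and not a surrogate.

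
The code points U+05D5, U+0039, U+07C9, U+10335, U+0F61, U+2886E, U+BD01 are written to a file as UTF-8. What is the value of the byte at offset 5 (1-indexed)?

1-indexed offset 5 is 0-indexed offset 4.
U+05D5 → 2-byte form D7 95 at offsets 0–1.
U+0039 → 1-byte form 39 at offsets 2–2.
U+07C9 → 2-byte form DF 89 at offsets 3–4.
Offset 4 falls in char 3's range; it's byte 2 of DF 89 = 0x89.

0x89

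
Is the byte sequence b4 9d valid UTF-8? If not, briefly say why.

invalid (continuation byte with no leading byte)

Byte 0xB4 = 10110100 has the form 10xxxxxx — a continuation byte — but there is no preceding leading byte.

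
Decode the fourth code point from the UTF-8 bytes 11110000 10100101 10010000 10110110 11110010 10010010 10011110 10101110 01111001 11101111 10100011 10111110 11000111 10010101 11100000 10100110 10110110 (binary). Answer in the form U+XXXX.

U+F8FE

Offset 0: leading byte 0xF0 = 11110000 → 4-byte char #1 = F0 A5 90 B6.
Offset 4: leading byte 0xF2 = 11110010 → 4-byte char #2 = F2 92 9E AE.
Offset 8: leading byte 0x79 = 01111001 → 1-byte char #3 = 79.
Offset 9: leading byte 0xEF = 11101111 → 3-byte char #4 = EF A3 BE.
Leading byte 0xEF = 11101111 matches 1110xxxx → 3-byte sequence.
Byte 1: 0xEF = 11101111, payload 1111 (4 bits).
Byte 2: 0xA3 = 10100011 (10xxxxxx ✓), payload 100011.
Byte 3: 0xBE = 10111110 (10xxxxxx ✓), payload 111110.
Concatenate: 1111100011111110 = 0xF8FE (16 bits → U+F8FE).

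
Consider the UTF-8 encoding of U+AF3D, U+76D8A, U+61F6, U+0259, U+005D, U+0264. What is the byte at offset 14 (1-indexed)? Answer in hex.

1-indexed offset 14 is 0-indexed offset 13.
U+AF3D → 3-byte form EA BC BD at offsets 0–2.
U+76D8A → 4-byte form F1 B6 B6 8A at offsets 3–6.
U+61F6 → 3-byte form E6 87 B6 at offsets 7–9.
U+0259 → 2-byte form C9 99 at offsets 10–11.
U+005D → 1-byte form 5D at offsets 12–12.
U+0264 → 2-byte form C9 A4 at offsets 13–14.
Offset 13 falls in char 6's range; it's byte 1 of C9 A4 = 0xC9.

0xC9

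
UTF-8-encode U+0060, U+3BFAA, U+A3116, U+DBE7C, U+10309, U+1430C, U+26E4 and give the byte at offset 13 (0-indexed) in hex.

U+0060 → 1-byte form 60 at offsets 0–0.
U+3BFAA → 4-byte form F0 BB BE AA at offsets 1–4.
U+A3116 → 4-byte form F2 A3 84 96 at offsets 5–8.
U+DBE7C → 4-byte form F3 9B B9 BC at offsets 9–12.
U+10309 → 4-byte form F0 90 8C 89 at offsets 13–16.
Offset 13 falls in char 5's range; it's byte 1 of F0 90 8C 89 = 0xF0.

0xF0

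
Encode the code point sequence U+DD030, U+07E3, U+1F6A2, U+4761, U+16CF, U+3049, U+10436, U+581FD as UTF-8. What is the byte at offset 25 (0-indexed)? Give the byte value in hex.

0x87

U+DD030 → 4-byte form F3 9D 80 B0 at offsets 0–3.
U+07E3 → 2-byte form DF A3 at offsets 4–5.
U+1F6A2 → 4-byte form F0 9F 9A A2 at offsets 6–9.
U+4761 → 3-byte form E4 9D A1 at offsets 10–12.
U+16CF → 3-byte form E1 9B 8F at offsets 13–15.
U+3049 → 3-byte form E3 81 89 at offsets 16–18.
U+10436 → 4-byte form F0 90 90 B6 at offsets 19–22.
U+581FD → 4-byte form F1 98 87 BD at offsets 23–26.
Offset 25 falls in char 8's range; it's byte 3 of F1 98 87 BD = 0x87.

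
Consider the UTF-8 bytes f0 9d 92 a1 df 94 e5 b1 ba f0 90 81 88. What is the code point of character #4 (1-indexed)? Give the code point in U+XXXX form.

U+10048

Offset 0: leading byte 0xF0 = 11110000 → 4-byte char #1 = F0 9D 92 A1.
Offset 4: leading byte 0xDF = 11011111 → 2-byte char #2 = DF 94.
Offset 6: leading byte 0xE5 = 11100101 → 3-byte char #3 = E5 B1 BA.
Offset 9: leading byte 0xF0 = 11110000 → 4-byte char #4 = F0 90 81 88.
Leading byte 0xF0 = 11110000 matches 11110xxx → 4-byte sequence.
Byte 1: 0xF0 = 11110000, payload 000 (3 bits).
Byte 2: 0x90 = 10010000 (10xxxxxx ✓), payload 010000.
Byte 3: 0x81 = 10000001 (10xxxxxx ✓), payload 000001.
Byte 4: 0x88 = 10001000 (10xxxxxx ✓), payload 001000.
Concatenate: 000010000000001001000 = 0x10048 (21 bits → U+10048).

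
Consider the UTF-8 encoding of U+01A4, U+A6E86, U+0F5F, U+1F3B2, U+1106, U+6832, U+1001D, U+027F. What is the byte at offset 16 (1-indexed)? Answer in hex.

1-indexed offset 16 is 0-indexed offset 15.
U+01A4 → 2-byte form C6 A4 at offsets 0–1.
U+A6E86 → 4-byte form F2 A6 BA 86 at offsets 2–5.
U+0F5F → 3-byte form E0 BD 9F at offsets 6–8.
U+1F3B2 → 4-byte form F0 9F 8E B2 at offsets 9–12.
U+1106 → 3-byte form E1 84 86 at offsets 13–15.
Offset 15 falls in char 5's range; it's byte 3 of E1 84 86 = 0x86.

0x86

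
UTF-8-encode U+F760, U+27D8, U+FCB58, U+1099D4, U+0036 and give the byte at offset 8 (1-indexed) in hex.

1-indexed offset 8 is 0-indexed offset 7.
U+F760 → 3-byte form EF 9D A0 at offsets 0–2.
U+27D8 → 3-byte form E2 9F 98 at offsets 3–5.
U+FCB58 → 4-byte form F3 BC AD 98 at offsets 6–9.
Offset 7 falls in char 3's range; it's byte 2 of F3 BC AD 98 = 0xBC.

0xBC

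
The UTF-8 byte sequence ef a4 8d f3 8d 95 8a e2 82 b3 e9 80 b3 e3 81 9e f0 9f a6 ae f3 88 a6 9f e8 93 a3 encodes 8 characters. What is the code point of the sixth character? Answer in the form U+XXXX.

Offset 0: leading byte 0xEF = 11101111 → 3-byte char #1 = EF A4 8D.
Offset 3: leading byte 0xF3 = 11110011 → 4-byte char #2 = F3 8D 95 8A.
Offset 7: leading byte 0xE2 = 11100010 → 3-byte char #3 = E2 82 B3.
Offset 10: leading byte 0xE9 = 11101001 → 3-byte char #4 = E9 80 B3.
Offset 13: leading byte 0xE3 = 11100011 → 3-byte char #5 = E3 81 9E.
Offset 16: leading byte 0xF0 = 11110000 → 4-byte char #6 = F0 9F A6 AE.
Leading byte 0xF0 = 11110000 matches 11110xxx → 4-byte sequence.
Byte 1: 0xF0 = 11110000, payload 000 (3 bits).
Byte 2: 0x9F = 10011111 (10xxxxxx ✓), payload 011111.
Byte 3: 0xA6 = 10100110 (10xxxxxx ✓), payload 100110.
Byte 4: 0xAE = 10101110 (10xxxxxx ✓), payload 101110.
Concatenate: 000011111100110101110 = 0x1F9AE (21 bits → U+1F9AE).

U+1F9AE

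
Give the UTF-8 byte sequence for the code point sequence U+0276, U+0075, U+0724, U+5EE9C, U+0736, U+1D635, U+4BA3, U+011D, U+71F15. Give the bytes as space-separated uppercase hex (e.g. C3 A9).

C9 B6 75 DC A4 F1 9E BA 9C DC B6 F0 9D 98 B5 E4 AE A3 C4 9D F1 B1 BC 95

U+0276: 2-byte form → C9 B6.
U+0075: 1-byte form → 75.
U+0724: 2-byte form → DC A4.
U+5EE9C: 4-byte form → F1 9E BA 9C.
U+0736: 2-byte form → DC B6.
U+1D635: 4-byte form → F0 9D 98 B5.
U+4BA3: 3-byte form → E4 AE A3.
U+011D: 2-byte form → C4 9D.
U+71F15: 4-byte form → F1 B1 BC 95.
Concatenated (24 bytes): C9 B6 75 DC A4 F1 9E BA 9C DC B6 F0 9D 98 B5 E4 AE A3 C4 9D F1 B1 BC 95.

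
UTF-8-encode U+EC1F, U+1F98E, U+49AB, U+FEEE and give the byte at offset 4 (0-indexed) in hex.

0x9F

U+EC1F → 3-byte form EE B0 9F at offsets 0–2.
U+1F98E → 4-byte form F0 9F A6 8E at offsets 3–6.
Offset 4 falls in char 2's range; it's byte 2 of F0 9F A6 8E = 0x9F.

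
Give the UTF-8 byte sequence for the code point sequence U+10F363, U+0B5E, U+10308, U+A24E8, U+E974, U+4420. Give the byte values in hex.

F4 8F 8D A3 E0 AD 9E F0 90 8C 88 F2 A2 93 A8 EE A5 B4 E4 90 A0

U+10F363: 4-byte form → F4 8F 8D A3.
U+0B5E: 3-byte form → E0 AD 9E.
U+10308: 4-byte form → F0 90 8C 88.
U+A24E8: 4-byte form → F2 A2 93 A8.
U+E974: 3-byte form → EE A5 B4.
U+4420: 3-byte form → E4 90 A0.
Concatenated (21 bytes): F4 8F 8D A3 E0 AD 9E F0 90 8C 88 F2 A2 93 A8 EE A5 B4 E4 90 A0.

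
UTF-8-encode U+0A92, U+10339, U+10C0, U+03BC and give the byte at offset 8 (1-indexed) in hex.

0xE1

1-indexed offset 8 is 0-indexed offset 7.
U+0A92 → 3-byte form E0 AA 92 at offsets 0–2.
U+10339 → 4-byte form F0 90 8C B9 at offsets 3–6.
U+10C0 → 3-byte form E1 83 80 at offsets 7–9.
Offset 7 falls in char 3's range; it's byte 1 of E1 83 80 = 0xE1.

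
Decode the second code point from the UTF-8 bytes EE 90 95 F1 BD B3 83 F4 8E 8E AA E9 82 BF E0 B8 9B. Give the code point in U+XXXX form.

Offset 0: leading byte 0xEE = 11101110 → 3-byte char #1 = EE 90 95.
Offset 3: leading byte 0xF1 = 11110001 → 4-byte char #2 = F1 BD B3 83.
Leading byte 0xF1 = 11110001 matches 11110xxx → 4-byte sequence.
Byte 1: 0xF1 = 11110001, payload 001 (3 bits).
Byte 2: 0xBD = 10111101 (10xxxxxx ✓), payload 111101.
Byte 3: 0xB3 = 10110011 (10xxxxxx ✓), payload 110011.
Byte 4: 0x83 = 10000011 (10xxxxxx ✓), payload 000011.
Concatenate: 001111101110011000011 = 0x7DCC3 (21 bits → U+7DCC3).

U+7DCC3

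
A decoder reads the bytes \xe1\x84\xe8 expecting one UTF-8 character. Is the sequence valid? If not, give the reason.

Leading byte 0xE1 = 11100001 → 3-byte form.
Byte 3 is 0xE8 = 11101000, which is not 10xxxxxx — expected a continuation byte.

invalid (non-continuation byte where continuation expected)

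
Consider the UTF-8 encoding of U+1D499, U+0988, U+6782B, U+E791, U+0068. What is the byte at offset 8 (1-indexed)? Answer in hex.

0xF1

1-indexed offset 8 is 0-indexed offset 7.
U+1D499 → 4-byte form F0 9D 92 99 at offsets 0–3.
U+0988 → 3-byte form E0 A6 88 at offsets 4–6.
U+6782B → 4-byte form F1 A7 A0 AB at offsets 7–10.
Offset 7 falls in char 3's range; it's byte 1 of F1 A7 A0 AB = 0xF1.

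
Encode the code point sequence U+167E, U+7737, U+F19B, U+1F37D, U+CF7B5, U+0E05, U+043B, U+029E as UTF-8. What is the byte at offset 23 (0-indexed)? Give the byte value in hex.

U+167E → 3-byte form E1 99 BE at offsets 0–2.
U+7737 → 3-byte form E7 9C B7 at offsets 3–5.
U+F19B → 3-byte form EF 86 9B at offsets 6–8.
U+1F37D → 4-byte form F0 9F 8D BD at offsets 9–12.
U+CF7B5 → 4-byte form F3 8F 9E B5 at offsets 13–16.
U+0E05 → 3-byte form E0 B8 85 at offsets 17–19.
U+043B → 2-byte form D0 BB at offsets 20–21.
U+029E → 2-byte form CA 9E at offsets 22–23.
Offset 23 falls in char 8's range; it's byte 2 of CA 9E = 0x9E.

0x9E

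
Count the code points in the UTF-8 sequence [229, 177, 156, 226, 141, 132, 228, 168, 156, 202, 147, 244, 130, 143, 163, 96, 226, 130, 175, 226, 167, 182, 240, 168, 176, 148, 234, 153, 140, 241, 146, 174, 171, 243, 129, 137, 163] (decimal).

12

Byte at offset 0: 0xE5 = 11100101 → 3-byte char (#1). Advance 3.
Byte at offset 3: 0xE2 = 11100010 → 3-byte char (#2). Advance 3.
Byte at offset 6: 0xE4 = 11100100 → 3-byte char (#3). Advance 3.
Byte at offset 9: 0xCA = 11001010 → 2-byte char (#4). Advance 2.
Byte at offset 11: 0xF4 = 11110100 → 4-byte char (#5). Advance 4.
Byte at offset 15: 0x60 = 01100000 → 1-byte char (#6). Advance 1.
Byte at offset 16: 0xE2 = 11100010 → 3-byte char (#7). Advance 3.
Byte at offset 19: 0xE2 = 11100010 → 3-byte char (#8). Advance 3.
Byte at offset 22: 0xF0 = 11110000 → 4-byte char (#9). Advance 4.
Byte at offset 26: 0xEA = 11101010 → 3-byte char (#10). Advance 3.
Byte at offset 29: 0xF1 = 11110001 → 4-byte char (#11). Advance 4.
Byte at offset 33: 0xF3 = 11110011 → 4-byte char (#12). Advance 4.
Reached end at offset 37 after 12 code points.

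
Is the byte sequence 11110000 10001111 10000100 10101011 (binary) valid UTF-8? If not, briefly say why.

invalid (overlong encoding)

Leading byte 0xF0 = 11110000 → 4-byte form.
Continuation bytes all match 10xxxxxx. Payload decodes to 0xF12B.
But 0xF12B < 0x10000, the minimum for a 4-byte sequence — this is an overlong encoding.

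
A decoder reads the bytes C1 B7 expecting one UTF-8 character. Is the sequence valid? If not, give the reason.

invalid (overlong encoding)

Leading byte 0xC1 = 11000001 → 2-byte form.
Continuation bytes all match 10xxxxxx. Payload decodes to 0x77.
But 0x77 < 0x80, the minimum for a 2-byte sequence — this is an overlong encoding.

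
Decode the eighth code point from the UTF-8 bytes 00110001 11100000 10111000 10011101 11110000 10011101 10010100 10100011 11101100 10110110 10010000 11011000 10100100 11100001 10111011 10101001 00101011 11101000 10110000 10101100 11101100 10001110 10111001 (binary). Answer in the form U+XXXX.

U+8C2C

Offset 0: leading byte 0x31 = 00110001 → 1-byte char #1 = 31.
Offset 1: leading byte 0xE0 = 11100000 → 3-byte char #2 = E0 B8 9D.
Offset 4: leading byte 0xF0 = 11110000 → 4-byte char #3 = F0 9D 94 A3.
Offset 8: leading byte 0xEC = 11101100 → 3-byte char #4 = EC B6 90.
Offset 11: leading byte 0xD8 = 11011000 → 2-byte char #5 = D8 A4.
Offset 13: leading byte 0xE1 = 11100001 → 3-byte char #6 = E1 BB A9.
Offset 16: leading byte 0x2B = 00101011 → 1-byte char #7 = 2B.
Offset 17: leading byte 0xE8 = 11101000 → 3-byte char #8 = E8 B0 AC.
Leading byte 0xE8 = 11101000 matches 1110xxxx → 3-byte sequence.
Byte 1: 0xE8 = 11101000, payload 1000 (4 bits).
Byte 2: 0xB0 = 10110000 (10xxxxxx ✓), payload 110000.
Byte 3: 0xAC = 10101100 (10xxxxxx ✓), payload 101100.
Concatenate: 1000110000101100 = 0x8C2C (16 bits → U+8C2C).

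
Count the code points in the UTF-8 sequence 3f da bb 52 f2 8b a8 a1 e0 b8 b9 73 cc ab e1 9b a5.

8

Byte at offset 0: 0x3F = 00111111 → 1-byte char (#1). Advance 1.
Byte at offset 1: 0xDA = 11011010 → 2-byte char (#2). Advance 2.
Byte at offset 3: 0x52 = 01010010 → 1-byte char (#3). Advance 1.
Byte at offset 4: 0xF2 = 11110010 → 4-byte char (#4). Advance 4.
Byte at offset 8: 0xE0 = 11100000 → 3-byte char (#5). Advance 3.
Byte at offset 11: 0x73 = 01110011 → 1-byte char (#6). Advance 1.
Byte at offset 12: 0xCC = 11001100 → 2-byte char (#7). Advance 2.
Byte at offset 14: 0xE1 = 11100001 → 3-byte char (#8). Advance 3.
Reached end at offset 17 after 8 code points.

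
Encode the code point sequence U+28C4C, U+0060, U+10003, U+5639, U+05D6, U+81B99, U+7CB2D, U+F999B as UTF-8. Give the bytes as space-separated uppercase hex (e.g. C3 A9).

U+28C4C: 4-byte form → F0 A8 B1 8C.
U+0060: 1-byte form → 60.
U+10003: 4-byte form → F0 90 80 83.
U+5639: 3-byte form → E5 98 B9.
U+05D6: 2-byte form → D7 96.
U+81B99: 4-byte form → F2 81 AE 99.
U+7CB2D: 4-byte form → F1 BC AC AD.
U+F999B: 4-byte form → F3 B9 A6 9B.
Concatenated (26 bytes): F0 A8 B1 8C 60 F0 90 80 83 E5 98 B9 D7 96 F2 81 AE 99 F1 BC AC AD F3 B9 A6 9B.

F0 A8 B1 8C 60 F0 90 80 83 E5 98 B9 D7 96 F2 81 AE 99 F1 BC AC AD F3 B9 A6 9B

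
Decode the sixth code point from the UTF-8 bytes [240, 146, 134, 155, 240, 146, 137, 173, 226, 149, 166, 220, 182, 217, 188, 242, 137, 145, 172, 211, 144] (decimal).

U+8946C

Offset 0: leading byte 0xF0 = 11110000 → 4-byte char #1 = F0 92 86 9B.
Offset 4: leading byte 0xF0 = 11110000 → 4-byte char #2 = F0 92 89 AD.
Offset 8: leading byte 0xE2 = 11100010 → 3-byte char #3 = E2 95 A6.
Offset 11: leading byte 0xDC = 11011100 → 2-byte char #4 = DC B6.
Offset 13: leading byte 0xD9 = 11011001 → 2-byte char #5 = D9 BC.
Offset 15: leading byte 0xF2 = 11110010 → 4-byte char #6 = F2 89 91 AC.
Leading byte 0xF2 = 11110010 matches 11110xxx → 4-byte sequence.
Byte 1: 0xF2 = 11110010, payload 010 (3 bits).
Byte 2: 0x89 = 10001001 (10xxxxxx ✓), payload 001001.
Byte 3: 0x91 = 10010001 (10xxxxxx ✓), payload 010001.
Byte 4: 0xAC = 10101100 (10xxxxxx ✓), payload 101100.
Concatenate: 010001001010001101100 = 0x8946C (21 bits → U+8946C).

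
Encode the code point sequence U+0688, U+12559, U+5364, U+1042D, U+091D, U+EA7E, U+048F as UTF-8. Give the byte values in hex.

DA 88 F0 92 95 99 E5 8D A4 F0 90 90 AD E0 A4 9D EE A9 BE D2 8F

U+0688: 2-byte form → DA 88.
U+12559: 4-byte form → F0 92 95 99.
U+5364: 3-byte form → E5 8D A4.
U+1042D: 4-byte form → F0 90 90 AD.
U+091D: 3-byte form → E0 A4 9D.
U+EA7E: 3-byte form → EE A9 BE.
U+048F: 2-byte form → D2 8F.
Concatenated (21 bytes): DA 88 F0 92 95 99 E5 8D A4 F0 90 90 AD E0 A4 9D EE A9 BE D2 8F.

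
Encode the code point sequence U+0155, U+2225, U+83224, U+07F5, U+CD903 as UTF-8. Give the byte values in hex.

U+0155: 2-byte form → C5 95.
U+2225: 3-byte form → E2 88 A5.
U+83224: 4-byte form → F2 83 88 A4.
U+07F5: 2-byte form → DF B5.
U+CD903: 4-byte form → F3 8D A4 83.
Concatenated (15 bytes): C5 95 E2 88 A5 F2 83 88 A4 DF B5 F3 8D A4 83.

C5 95 E2 88 A5 F2 83 88 A4 DF B5 F3 8D A4 83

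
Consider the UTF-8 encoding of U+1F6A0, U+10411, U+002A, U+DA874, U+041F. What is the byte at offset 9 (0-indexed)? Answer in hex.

0xF3

U+1F6A0 → 4-byte form F0 9F 9A A0 at offsets 0–3.
U+10411 → 4-byte form F0 90 90 91 at offsets 4–7.
U+002A → 1-byte form 2A at offsets 8–8.
U+DA874 → 4-byte form F3 9A A1 B4 at offsets 9–12.
Offset 9 falls in char 4's range; it's byte 1 of F3 9A A1 B4 = 0xF3.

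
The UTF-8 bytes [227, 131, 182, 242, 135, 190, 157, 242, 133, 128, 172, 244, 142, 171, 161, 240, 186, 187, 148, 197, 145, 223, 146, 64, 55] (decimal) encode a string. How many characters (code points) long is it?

Byte at offset 0: 0xE3 = 11100011 → 3-byte char (#1). Advance 3.
Byte at offset 3: 0xF2 = 11110010 → 4-byte char (#2). Advance 4.
Byte at offset 7: 0xF2 = 11110010 → 4-byte char (#3). Advance 4.
Byte at offset 11: 0xF4 = 11110100 → 4-byte char (#4). Advance 4.
Byte at offset 15: 0xF0 = 11110000 → 4-byte char (#5). Advance 4.
Byte at offset 19: 0xC5 = 11000101 → 2-byte char (#6). Advance 2.
Byte at offset 21: 0xDF = 11011111 → 2-byte char (#7). Advance 2.
Byte at offset 23: 0x40 = 01000000 → 1-byte char (#8). Advance 1.
Byte at offset 24: 0x37 = 00110111 → 1-byte char (#9). Advance 1.
Reached end at offset 25 after 9 code points.

9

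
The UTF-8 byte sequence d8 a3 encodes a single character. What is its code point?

Leading byte 0xD8 = 11011000 matches 110xxxxx → 2-byte sequence.
Byte 1: 0xD8 = 11011000, payload 11000 (5 bits).
Byte 2: 0xA3 = 10100011 (10xxxxxx ✓), payload 100011.
Concatenate: 11000100011 = 0x623 (11 bits → U+0623).

U+0623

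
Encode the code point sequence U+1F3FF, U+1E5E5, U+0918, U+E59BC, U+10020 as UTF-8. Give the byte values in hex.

U+1F3FF: 4-byte form → F0 9F 8F BF.
U+1E5E5: 4-byte form → F0 9E 97 A5.
U+0918: 3-byte form → E0 A4 98.
U+E59BC: 4-byte form → F3 A5 A6 BC.
U+10020: 4-byte form → F0 90 80 A0.
Concatenated (19 bytes): F0 9F 8F BF F0 9E 97 A5 E0 A4 98 F3 A5 A6 BC F0 90 80 A0.

F0 9F 8F BF F0 9E 97 A5 E0 A4 98 F3 A5 A6 BC F0 90 80 A0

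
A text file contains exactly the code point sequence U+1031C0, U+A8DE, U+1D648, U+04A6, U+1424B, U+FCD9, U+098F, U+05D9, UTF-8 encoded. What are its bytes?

F4 83 87 80 EA A3 9E F0 9D 99 88 D2 A6 F0 94 89 8B EF B3 99 E0 A6 8F D7 99

U+1031C0: 4-byte form → F4 83 87 80.
U+A8DE: 3-byte form → EA A3 9E.
U+1D648: 4-byte form → F0 9D 99 88.
U+04A6: 2-byte form → D2 A6.
U+1424B: 4-byte form → F0 94 89 8B.
U+FCD9: 3-byte form → EF B3 99.
U+098F: 3-byte form → E0 A6 8F.
U+05D9: 2-byte form → D7 99.
Concatenated (25 bytes): F4 83 87 80 EA A3 9E F0 9D 99 88 D2 A6 F0 94 89 8B EF B3 99 E0 A6 8F D7 99.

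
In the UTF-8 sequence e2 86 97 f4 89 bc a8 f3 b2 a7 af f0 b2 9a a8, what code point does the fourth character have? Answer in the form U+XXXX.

Offset 0: leading byte 0xE2 = 11100010 → 3-byte char #1 = E2 86 97.
Offset 3: leading byte 0xF4 = 11110100 → 4-byte char #2 = F4 89 BC A8.
Offset 7: leading byte 0xF3 = 11110011 → 4-byte char #3 = F3 B2 A7 AF.
Offset 11: leading byte 0xF0 = 11110000 → 4-byte char #4 = F0 B2 9A A8.
Leading byte 0xF0 = 11110000 matches 11110xxx → 4-byte sequence.
Byte 1: 0xF0 = 11110000, payload 000 (3 bits).
Byte 2: 0xB2 = 10110010 (10xxxxxx ✓), payload 110010.
Byte 3: 0x9A = 10011010 (10xxxxxx ✓), payload 011010.
Byte 4: 0xA8 = 10101000 (10xxxxxx ✓), payload 101000.
Concatenate: 000110010011010101000 = 0x326A8 (21 bits → U+326A8).

U+326A8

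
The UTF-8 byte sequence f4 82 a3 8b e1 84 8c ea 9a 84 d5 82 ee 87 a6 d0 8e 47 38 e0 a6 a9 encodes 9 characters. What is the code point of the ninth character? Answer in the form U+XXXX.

U+09A9

Offset 0: leading byte 0xF4 = 11110100 → 4-byte char #1 = F4 82 A3 8B.
Offset 4: leading byte 0xE1 = 11100001 → 3-byte char #2 = E1 84 8C.
Offset 7: leading byte 0xEA = 11101010 → 3-byte char #3 = EA 9A 84.
Offset 10: leading byte 0xD5 = 11010101 → 2-byte char #4 = D5 82.
Offset 12: leading byte 0xEE = 11101110 → 3-byte char #5 = EE 87 A6.
Offset 15: leading byte 0xD0 = 11010000 → 2-byte char #6 = D0 8E.
Offset 17: leading byte 0x47 = 01000111 → 1-byte char #7 = 47.
Offset 18: leading byte 0x38 = 00111000 → 1-byte char #8 = 38.
Offset 19: leading byte 0xE0 = 11100000 → 3-byte char #9 = E0 A6 A9.
Leading byte 0xE0 = 11100000 matches 1110xxxx → 3-byte sequence.
Byte 1: 0xE0 = 11100000, payload 0000 (4 bits).
Byte 2: 0xA6 = 10100110 (10xxxxxx ✓), payload 100110.
Byte 3: 0xA9 = 10101001 (10xxxxxx ✓), payload 101001.
Concatenate: 0000100110101001 = 0x9A9 (16 bits → U+09A9).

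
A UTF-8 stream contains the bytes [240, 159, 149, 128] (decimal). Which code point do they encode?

U+1F540

Leading byte 0xF0 = 11110000 matches 11110xxx → 4-byte sequence.
Byte 1: 0xF0 = 11110000, payload 000 (3 bits).
Byte 2: 0x9F = 10011111 (10xxxxxx ✓), payload 011111.
Byte 3: 0x95 = 10010101 (10xxxxxx ✓), payload 010101.
Byte 4: 0x80 = 10000000 (10xxxxxx ✓), payload 000000.
Concatenate: 000011111010101000000 = 0x1F540 (21 bits → U+1F540).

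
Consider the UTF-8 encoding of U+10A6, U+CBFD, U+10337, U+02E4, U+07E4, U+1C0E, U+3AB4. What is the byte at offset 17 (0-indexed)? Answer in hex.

0xE3

U+10A6 → 3-byte form E1 82 A6 at offsets 0–2.
U+CBFD → 3-byte form EC AF BD at offsets 3–5.
U+10337 → 4-byte form F0 90 8C B7 at offsets 6–9.
U+02E4 → 2-byte form CB A4 at offsets 10–11.
U+07E4 → 2-byte form DF A4 at offsets 12–13.
U+1C0E → 3-byte form E1 B0 8E at offsets 14–16.
U+3AB4 → 3-byte form E3 AA B4 at offsets 17–19.
Offset 17 falls in char 7's range; it's byte 1 of E3 AA B4 = 0xE3.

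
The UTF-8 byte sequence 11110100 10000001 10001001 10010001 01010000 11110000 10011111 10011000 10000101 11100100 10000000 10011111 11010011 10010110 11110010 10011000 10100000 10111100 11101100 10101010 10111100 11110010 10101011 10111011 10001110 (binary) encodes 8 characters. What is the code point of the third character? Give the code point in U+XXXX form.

Offset 0: leading byte 0xF4 = 11110100 → 4-byte char #1 = F4 81 89 91.
Offset 4: leading byte 0x50 = 01010000 → 1-byte char #2 = 50.
Offset 5: leading byte 0xF0 = 11110000 → 4-byte char #3 = F0 9F 98 85.
Leading byte 0xF0 = 11110000 matches 11110xxx → 4-byte sequence.
Byte 1: 0xF0 = 11110000, payload 000 (3 bits).
Byte 2: 0x9F = 10011111 (10xxxxxx ✓), payload 011111.
Byte 3: 0x98 = 10011000 (10xxxxxx ✓), payload 011000.
Byte 4: 0x85 = 10000101 (10xxxxxx ✓), payload 000101.
Concatenate: 000011111011000000101 = 0x1F605 (21 bits → U+1F605).

U+1F605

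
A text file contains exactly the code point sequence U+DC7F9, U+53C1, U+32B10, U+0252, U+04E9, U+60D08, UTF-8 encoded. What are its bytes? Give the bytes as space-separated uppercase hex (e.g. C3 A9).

F3 9C 9F B9 E5 8F 81 F0 B2 AC 90 C9 92 D3 A9 F1 A0 B4 88

U+DC7F9: 4-byte form → F3 9C 9F B9.
U+53C1: 3-byte form → E5 8F 81.
U+32B10: 4-byte form → F0 B2 AC 90.
U+0252: 2-byte form → C9 92.
U+04E9: 2-byte form → D3 A9.
U+60D08: 4-byte form → F1 A0 B4 88.
Concatenated (19 bytes): F3 9C 9F B9 E5 8F 81 F0 B2 AC 90 C9 92 D3 A9 F1 A0 B4 88.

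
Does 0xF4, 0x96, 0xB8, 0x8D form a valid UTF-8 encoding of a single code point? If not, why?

Leading byte 0xF4 = 11110100 → 4-byte form.
Payload = 0x116E0D, which exceeds U+10FFFF, the maximum Unicode code point. (Leading bytes F5–FF, or F4 followed by ≥ 0x90, are invalid.)

invalid (encodes a value above U+10FFFF)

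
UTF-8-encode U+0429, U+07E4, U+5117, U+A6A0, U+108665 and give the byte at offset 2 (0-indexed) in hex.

U+0429 → 2-byte form D0 A9 at offsets 0–1.
U+07E4 → 2-byte form DF A4 at offsets 2–3.
Offset 2 falls in char 2's range; it's byte 1 of DF A4 = 0xDF.

0xDF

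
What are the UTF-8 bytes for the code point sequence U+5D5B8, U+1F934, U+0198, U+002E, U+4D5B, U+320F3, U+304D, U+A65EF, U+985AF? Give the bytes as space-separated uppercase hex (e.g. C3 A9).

U+5D5B8: 4-byte form → F1 9D 96 B8.
U+1F934: 4-byte form → F0 9F A4 B4.
U+0198: 2-byte form → C6 98.
U+002E: 1-byte form → 2E.
U+4D5B: 3-byte form → E4 B5 9B.
U+320F3: 4-byte form → F0 B2 83 B3.
U+304D: 3-byte form → E3 81 8D.
U+A65EF: 4-byte form → F2 A6 97 AF.
U+985AF: 4-byte form → F2 98 96 AF.
Concatenated (29 bytes): F1 9D 96 B8 F0 9F A4 B4 C6 98 2E E4 B5 9B F0 B2 83 B3 E3 81 8D F2 A6 97 AF F2 98 96 AF.

F1 9D 96 B8 F0 9F A4 B4 C6 98 2E E4 B5 9B F0 B2 83 B3 E3 81 8D F2 A6 97 AF F2 98 96 AF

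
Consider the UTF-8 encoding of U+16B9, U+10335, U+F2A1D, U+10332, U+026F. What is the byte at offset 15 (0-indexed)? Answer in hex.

U+16B9 → 3-byte form E1 9A B9 at offsets 0–2.
U+10335 → 4-byte form F0 90 8C B5 at offsets 3–6.
U+F2A1D → 4-byte form F3 B2 A8 9D at offsets 7–10.
U+10332 → 4-byte form F0 90 8C B2 at offsets 11–14.
U+026F → 2-byte form C9 AF at offsets 15–16.
Offset 15 falls in char 5's range; it's byte 1 of C9 AF = 0xC9.

0xC9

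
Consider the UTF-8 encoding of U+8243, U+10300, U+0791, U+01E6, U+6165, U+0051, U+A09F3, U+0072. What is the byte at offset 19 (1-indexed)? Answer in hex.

1-indexed offset 19 is 0-indexed offset 18.
U+8243 → 3-byte form E8 89 83 at offsets 0–2.
U+10300 → 4-byte form F0 90 8C 80 at offsets 3–6.
U+0791 → 2-byte form DE 91 at offsets 7–8.
U+01E6 → 2-byte form C7 A6 at offsets 9–10.
U+6165 → 3-byte form E6 85 A5 at offsets 11–13.
U+0051 → 1-byte form 51 at offsets 14–14.
U+A09F3 → 4-byte form F2 A0 A7 B3 at offsets 15–18.
Offset 18 falls in char 7's range; it's byte 4 of F2 A0 A7 B3 = 0xB3.

0xB3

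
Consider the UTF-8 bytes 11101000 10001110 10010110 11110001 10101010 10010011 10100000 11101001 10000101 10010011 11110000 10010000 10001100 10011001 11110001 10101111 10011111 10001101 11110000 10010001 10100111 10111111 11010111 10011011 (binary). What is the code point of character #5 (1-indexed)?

Offset 0: leading byte 0xE8 = 11101000 → 3-byte char #1 = E8 8E 96.
Offset 3: leading byte 0xF1 = 11110001 → 4-byte char #2 = F1 AA 93 A0.
Offset 7: leading byte 0xE9 = 11101001 → 3-byte char #3 = E9 85 93.
Offset 10: leading byte 0xF0 = 11110000 → 4-byte char #4 = F0 90 8C 99.
Offset 14: leading byte 0xF1 = 11110001 → 4-byte char #5 = F1 AF 9F 8D.
Leading byte 0xF1 = 11110001 matches 11110xxx → 4-byte sequence.
Byte 1: 0xF1 = 11110001, payload 001 (3 bits).
Byte 2: 0xAF = 10101111 (10xxxxxx ✓), payload 101111.
Byte 3: 0x9F = 10011111 (10xxxxxx ✓), payload 011111.
Byte 4: 0x8D = 10001101 (10xxxxxx ✓), payload 001101.
Concatenate: 001101111011111001101 = 0x6F7CD (21 bits → U+6F7CD).

U+6F7CD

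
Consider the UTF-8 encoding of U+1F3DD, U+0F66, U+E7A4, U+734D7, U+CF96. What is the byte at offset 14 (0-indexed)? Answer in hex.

U+1F3DD → 4-byte form F0 9F 8F 9D at offsets 0–3.
U+0F66 → 3-byte form E0 BD A6 at offsets 4–6.
U+E7A4 → 3-byte form EE 9E A4 at offsets 7–9.
U+734D7 → 4-byte form F1 B3 93 97 at offsets 10–13.
U+CF96 → 3-byte form EC BE 96 at offsets 14–16.
Offset 14 falls in char 5's range; it's byte 1 of EC BE 96 = 0xEC.

0xEC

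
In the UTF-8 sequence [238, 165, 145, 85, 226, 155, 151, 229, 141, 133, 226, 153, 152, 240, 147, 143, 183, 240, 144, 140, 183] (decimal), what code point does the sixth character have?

Offset 0: leading byte 0xEE = 11101110 → 3-byte char #1 = EE A5 91.
Offset 3: leading byte 0x55 = 01010101 → 1-byte char #2 = 55.
Offset 4: leading byte 0xE2 = 11100010 → 3-byte char #3 = E2 9B 97.
Offset 7: leading byte 0xE5 = 11100101 → 3-byte char #4 = E5 8D 85.
Offset 10: leading byte 0xE2 = 11100010 → 3-byte char #5 = E2 99 98.
Offset 13: leading byte 0xF0 = 11110000 → 4-byte char #6 = F0 93 8F B7.
Leading byte 0xF0 = 11110000 matches 11110xxx → 4-byte sequence.
Byte 1: 0xF0 = 11110000, payload 000 (3 bits).
Byte 2: 0x93 = 10010011 (10xxxxxx ✓), payload 010011.
Byte 3: 0x8F = 10001111 (10xxxxxx ✓), payload 001111.
Byte 4: 0xB7 = 10110111 (10xxxxxx ✓), payload 110111.
Concatenate: 000010011001111110111 = 0x133F7 (21 bits → U+133F7).

U+133F7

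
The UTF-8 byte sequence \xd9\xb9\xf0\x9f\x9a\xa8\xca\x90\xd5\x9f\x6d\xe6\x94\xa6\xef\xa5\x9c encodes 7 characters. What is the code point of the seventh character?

U+F95C

Offset 0: leading byte 0xD9 = 11011001 → 2-byte char #1 = D9 B9.
Offset 2: leading byte 0xF0 = 11110000 → 4-byte char #2 = F0 9F 9A A8.
Offset 6: leading byte 0xCA = 11001010 → 2-byte char #3 = CA 90.
Offset 8: leading byte 0xD5 = 11010101 → 2-byte char #4 = D5 9F.
Offset 10: leading byte 0x6D = 01101101 → 1-byte char #5 = 6D.
Offset 11: leading byte 0xE6 = 11100110 → 3-byte char #6 = E6 94 A6.
Offset 14: leading byte 0xEF = 11101111 → 3-byte char #7 = EF A5 9C.
Leading byte 0xEF = 11101111 matches 1110xxxx → 3-byte sequence.
Byte 1: 0xEF = 11101111, payload 1111 (4 bits).
Byte 2: 0xA5 = 10100101 (10xxxxxx ✓), payload 100101.
Byte 3: 0x9C = 10011100 (10xxxxxx ✓), payload 011100.
Concatenate: 1111100101011100 = 0xF95C (16 bits → U+F95C).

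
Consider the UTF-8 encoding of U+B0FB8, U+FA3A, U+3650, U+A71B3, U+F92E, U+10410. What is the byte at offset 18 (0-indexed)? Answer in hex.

U+B0FB8 → 4-byte form F2 B0 BE B8 at offsets 0–3.
U+FA3A → 3-byte form EF A8 BA at offsets 4–6.
U+3650 → 3-byte form E3 99 90 at offsets 7–9.
U+A71B3 → 4-byte form F2 A7 86 B3 at offsets 10–13.
U+F92E → 3-byte form EF A4 AE at offsets 14–16.
U+10410 → 4-byte form F0 90 90 90 at offsets 17–20.
Offset 18 falls in char 6's range; it's byte 2 of F0 90 90 90 = 0x90.

0x90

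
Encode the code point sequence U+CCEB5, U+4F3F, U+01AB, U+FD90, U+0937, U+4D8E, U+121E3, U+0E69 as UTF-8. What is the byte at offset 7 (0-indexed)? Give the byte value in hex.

0xC6

U+CCEB5 → 4-byte form F3 8C BA B5 at offsets 0–3.
U+4F3F → 3-byte form E4 BC BF at offsets 4–6.
U+01AB → 2-byte form C6 AB at offsets 7–8.
Offset 7 falls in char 3's range; it's byte 1 of C6 AB = 0xC6.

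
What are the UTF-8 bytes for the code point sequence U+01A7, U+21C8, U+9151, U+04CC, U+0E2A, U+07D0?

U+01A7: 2-byte form → C6 A7.
U+21C8: 3-byte form → E2 87 88.
U+9151: 3-byte form → E9 85 91.
U+04CC: 2-byte form → D3 8C.
U+0E2A: 3-byte form → E0 B8 AA.
U+07D0: 2-byte form → DF 90.
Concatenated (15 bytes): C6 A7 E2 87 88 E9 85 91 D3 8C E0 B8 AA DF 90.

C6 A7 E2 87 88 E9 85 91 D3 8C E0 B8 AA DF 90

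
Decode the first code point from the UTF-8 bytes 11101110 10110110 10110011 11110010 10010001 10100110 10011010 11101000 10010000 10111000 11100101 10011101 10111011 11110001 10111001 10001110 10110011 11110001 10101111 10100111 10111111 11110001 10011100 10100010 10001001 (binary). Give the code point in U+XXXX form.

U+EDB3

Offset 0: leading byte 0xEE = 11101110 → 3-byte char #1 = EE B6 B3.
Leading byte 0xEE = 11101110 matches 1110xxxx → 3-byte sequence.
Byte 1: 0xEE = 11101110, payload 1110 (4 bits).
Byte 2: 0xB6 = 10110110 (10xxxxxx ✓), payload 110110.
Byte 3: 0xB3 = 10110011 (10xxxxxx ✓), payload 110011.
Concatenate: 1110110110110011 = 0xEDB3 (16 bits → U+EDB3).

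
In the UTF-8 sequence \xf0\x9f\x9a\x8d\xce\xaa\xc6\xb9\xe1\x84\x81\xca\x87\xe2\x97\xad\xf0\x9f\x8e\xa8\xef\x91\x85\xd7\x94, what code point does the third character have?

U+01B9

Offset 0: leading byte 0xF0 = 11110000 → 4-byte char #1 = F0 9F 9A 8D.
Offset 4: leading byte 0xCE = 11001110 → 2-byte char #2 = CE AA.
Offset 6: leading byte 0xC6 = 11000110 → 2-byte char #3 = C6 B9.
Leading byte 0xC6 = 11000110 matches 110xxxxx → 2-byte sequence.
Byte 1: 0xC6 = 11000110, payload 00110 (5 bits).
Byte 2: 0xB9 = 10111001 (10xxxxxx ✓), payload 111001.
Concatenate: 00110111001 = 0x1B9 (11 bits → U+01B9).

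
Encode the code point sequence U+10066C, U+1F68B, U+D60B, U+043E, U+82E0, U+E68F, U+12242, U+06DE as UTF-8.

U+10066C: 4-byte form → F4 80 99 AC.
U+1F68B: 4-byte form → F0 9F 9A 8B.
U+D60B: 3-byte form → ED 98 8B.
U+043E: 2-byte form → D0 BE.
U+82E0: 3-byte form → E8 8B A0.
U+E68F: 3-byte form → EE 9A 8F.
U+12242: 4-byte form → F0 92 89 82.
U+06DE: 2-byte form → DB 9E.
Concatenated (25 bytes): F4 80 99 AC F0 9F 9A 8B ED 98 8B D0 BE E8 8B A0 EE 9A 8F F0 92 89 82 DB 9E.

F4 80 99 AC F0 9F 9A 8B ED 98 8B D0 BE E8 8B A0 EE 9A 8F F0 92 89 82 DB 9E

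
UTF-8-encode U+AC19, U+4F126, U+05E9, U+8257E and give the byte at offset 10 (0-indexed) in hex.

U+AC19 → 3-byte form EA B0 99 at offsets 0–2.
U+4F126 → 4-byte form F1 8F 84 A6 at offsets 3–6.
U+05E9 → 2-byte form D7 A9 at offsets 7–8.
U+8257E → 4-byte form F2 82 95 BE at offsets 9–12.
Offset 10 falls in char 4's range; it's byte 2 of F2 82 95 BE = 0x82.

0x82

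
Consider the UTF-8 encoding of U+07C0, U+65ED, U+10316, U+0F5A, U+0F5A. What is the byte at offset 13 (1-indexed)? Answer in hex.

0xE0

1-indexed offset 13 is 0-indexed offset 12.
U+07C0 → 2-byte form DF 80 at offsets 0–1.
U+65ED → 3-byte form E6 97 AD at offsets 2–4.
U+10316 → 4-byte form F0 90 8C 96 at offsets 5–8.
U+0F5A → 3-byte form E0 BD 9A at offsets 9–11.
U+0F5A → 3-byte form E0 BD 9A at offsets 12–14.
Offset 12 falls in char 5's range; it's byte 1 of E0 BD 9A = 0xE0.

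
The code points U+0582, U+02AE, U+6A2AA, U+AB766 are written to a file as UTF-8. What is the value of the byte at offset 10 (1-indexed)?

0xAB

1-indexed offset 10 is 0-indexed offset 9.
U+0582 → 2-byte form D6 82 at offsets 0–1.
U+02AE → 2-byte form CA AE at offsets 2–3.
U+6A2AA → 4-byte form F1 AA 8A AA at offsets 4–7.
U+AB766 → 4-byte form F2 AB 9D A6 at offsets 8–11.
Offset 9 falls in char 4's range; it's byte 2 of F2 AB 9D A6 = 0xAB.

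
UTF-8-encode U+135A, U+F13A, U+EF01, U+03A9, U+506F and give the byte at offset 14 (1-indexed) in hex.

1-indexed offset 14 is 0-indexed offset 13.
U+135A → 3-byte form E1 8D 9A at offsets 0–2.
U+F13A → 3-byte form EF 84 BA at offsets 3–5.
U+EF01 → 3-byte form EE BC 81 at offsets 6–8.
U+03A9 → 2-byte form CE A9 at offsets 9–10.
U+506F → 3-byte form E5 81 AF at offsets 11–13.
Offset 13 falls in char 5's range; it's byte 3 of E5 81 AF = 0xAF.

0xAF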